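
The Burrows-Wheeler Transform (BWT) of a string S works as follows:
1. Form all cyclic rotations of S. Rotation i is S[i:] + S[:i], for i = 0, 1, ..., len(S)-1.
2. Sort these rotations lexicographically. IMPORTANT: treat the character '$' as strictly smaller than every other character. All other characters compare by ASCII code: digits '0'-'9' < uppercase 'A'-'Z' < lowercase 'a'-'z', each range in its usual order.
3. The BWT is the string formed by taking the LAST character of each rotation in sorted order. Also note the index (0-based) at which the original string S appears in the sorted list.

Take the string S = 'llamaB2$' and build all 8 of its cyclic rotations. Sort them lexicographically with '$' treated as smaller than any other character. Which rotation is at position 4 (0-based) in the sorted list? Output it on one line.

Answer: amaB2$ll

Derivation:
All 8 rotations (rotation i = S[i:]+S[:i]):
  rot[0] = llamaB2$
  rot[1] = lamaB2$l
  rot[2] = amaB2$ll
  rot[3] = maB2$lla
  rot[4] = aB2$llam
  rot[5] = B2$llama
  rot[6] = 2$llamaB
  rot[7] = $llamaB2
Sorted (with $ < everything):
  sorted[0] = $llamaB2
  sorted[1] = 2$llamaB
  sorted[2] = B2$llama
  sorted[3] = aB2$llam
  sorted[4] = amaB2$ll
  sorted[5] = lamaB2$l
  sorted[6] = llamaB2$
  sorted[7] = maB2$lla
sorted[4] = amaB2$ll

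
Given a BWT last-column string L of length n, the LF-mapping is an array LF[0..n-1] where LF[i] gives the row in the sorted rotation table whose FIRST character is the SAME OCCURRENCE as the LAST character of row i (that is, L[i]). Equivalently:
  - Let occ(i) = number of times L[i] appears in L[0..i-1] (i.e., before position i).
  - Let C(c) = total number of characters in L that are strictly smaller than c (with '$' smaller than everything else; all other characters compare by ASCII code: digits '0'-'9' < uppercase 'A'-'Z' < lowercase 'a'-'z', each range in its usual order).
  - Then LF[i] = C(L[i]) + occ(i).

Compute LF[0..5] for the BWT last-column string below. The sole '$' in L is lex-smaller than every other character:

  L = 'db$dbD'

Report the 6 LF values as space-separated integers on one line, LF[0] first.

Char counts: '$':1, 'D':1, 'b':2, 'd':2
C (first-col start): C('$')=0, C('D')=1, C('b')=2, C('d')=4
L[0]='d': occ=0, LF[0]=C('d')+0=4+0=4
L[1]='b': occ=0, LF[1]=C('b')+0=2+0=2
L[2]='$': occ=0, LF[2]=C('$')+0=0+0=0
L[3]='d': occ=1, LF[3]=C('d')+1=4+1=5
L[4]='b': occ=1, LF[4]=C('b')+1=2+1=3
L[5]='D': occ=0, LF[5]=C('D')+0=1+0=1

Answer: 4 2 0 5 3 1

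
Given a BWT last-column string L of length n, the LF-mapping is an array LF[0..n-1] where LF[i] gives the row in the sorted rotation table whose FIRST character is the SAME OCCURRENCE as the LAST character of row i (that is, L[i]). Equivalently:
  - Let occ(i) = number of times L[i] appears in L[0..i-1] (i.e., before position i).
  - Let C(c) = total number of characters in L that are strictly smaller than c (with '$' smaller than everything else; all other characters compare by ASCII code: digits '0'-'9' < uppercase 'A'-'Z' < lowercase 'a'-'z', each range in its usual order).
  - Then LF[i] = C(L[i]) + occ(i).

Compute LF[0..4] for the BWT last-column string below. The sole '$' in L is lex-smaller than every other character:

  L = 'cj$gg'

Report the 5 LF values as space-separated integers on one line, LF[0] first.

Answer: 1 4 0 2 3

Derivation:
Char counts: '$':1, 'c':1, 'g':2, 'j':1
C (first-col start): C('$')=0, C('c')=1, C('g')=2, C('j')=4
L[0]='c': occ=0, LF[0]=C('c')+0=1+0=1
L[1]='j': occ=0, LF[1]=C('j')+0=4+0=4
L[2]='$': occ=0, LF[2]=C('$')+0=0+0=0
L[3]='g': occ=0, LF[3]=C('g')+0=2+0=2
L[4]='g': occ=1, LF[4]=C('g')+1=2+1=3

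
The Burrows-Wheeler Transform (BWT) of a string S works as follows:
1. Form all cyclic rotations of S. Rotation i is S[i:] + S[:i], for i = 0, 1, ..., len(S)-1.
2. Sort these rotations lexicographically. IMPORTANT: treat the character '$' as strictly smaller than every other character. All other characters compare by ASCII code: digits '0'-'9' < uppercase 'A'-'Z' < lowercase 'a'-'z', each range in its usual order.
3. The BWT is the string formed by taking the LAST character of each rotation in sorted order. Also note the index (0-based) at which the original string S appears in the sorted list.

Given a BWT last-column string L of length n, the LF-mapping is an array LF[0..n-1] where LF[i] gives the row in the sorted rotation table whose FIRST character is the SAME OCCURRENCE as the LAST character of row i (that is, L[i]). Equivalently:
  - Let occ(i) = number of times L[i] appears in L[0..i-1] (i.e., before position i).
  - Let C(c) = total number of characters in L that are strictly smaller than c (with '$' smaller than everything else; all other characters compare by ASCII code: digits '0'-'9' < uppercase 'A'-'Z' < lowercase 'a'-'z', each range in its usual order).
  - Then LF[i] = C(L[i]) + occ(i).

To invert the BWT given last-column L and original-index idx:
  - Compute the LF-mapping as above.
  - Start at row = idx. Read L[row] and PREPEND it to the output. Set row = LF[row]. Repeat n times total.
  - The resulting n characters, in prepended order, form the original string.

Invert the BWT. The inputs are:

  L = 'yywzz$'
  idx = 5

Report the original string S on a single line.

LF mapping: 2 3 1 4 5 0
Walk LF starting at row 5, prepending L[row]:
  step 1: row=5, L[5]='$', prepend. Next row=LF[5]=0
  step 2: row=0, L[0]='y', prepend. Next row=LF[0]=2
  step 3: row=2, L[2]='w', prepend. Next row=LF[2]=1
  step 4: row=1, L[1]='y', prepend. Next row=LF[1]=3
  step 5: row=3, L[3]='z', prepend. Next row=LF[3]=4
  step 6: row=4, L[4]='z', prepend. Next row=LF[4]=5
Reversed output: zzywy$

Answer: zzywy$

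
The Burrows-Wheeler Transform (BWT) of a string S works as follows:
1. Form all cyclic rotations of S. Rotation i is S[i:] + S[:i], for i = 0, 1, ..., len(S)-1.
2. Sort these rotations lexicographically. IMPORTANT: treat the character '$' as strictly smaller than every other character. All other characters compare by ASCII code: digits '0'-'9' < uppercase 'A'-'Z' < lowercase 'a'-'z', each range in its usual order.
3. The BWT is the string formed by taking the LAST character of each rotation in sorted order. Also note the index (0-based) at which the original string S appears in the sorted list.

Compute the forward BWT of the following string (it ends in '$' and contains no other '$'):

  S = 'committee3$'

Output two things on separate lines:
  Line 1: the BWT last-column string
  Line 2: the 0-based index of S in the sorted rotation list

Answer: 3e$etmmocti
2

Derivation:
All 11 rotations (rotation i = S[i:]+S[:i]):
  rot[0] = committee3$
  rot[1] = ommittee3$c
  rot[2] = mmittee3$co
  rot[3] = mittee3$com
  rot[4] = ittee3$comm
  rot[5] = ttee3$commi
  rot[6] = tee3$commit
  rot[7] = ee3$committ
  rot[8] = e3$committe
  rot[9] = 3$committee
  rot[10] = $committee3
Sorted (with $ < everything):
  sorted[0] = $committee3  (last char: '3')
  sorted[1] = 3$committee  (last char: 'e')
  sorted[2] = committee3$  (last char: '$')
  sorted[3] = e3$committe  (last char: 'e')
  sorted[4] = ee3$committ  (last char: 't')
  sorted[5] = ittee3$comm  (last char: 'm')
  sorted[6] = mittee3$com  (last char: 'm')
  sorted[7] = mmittee3$co  (last char: 'o')
  sorted[8] = ommittee3$c  (last char: 'c')
  sorted[9] = tee3$commit  (last char: 't')
  sorted[10] = ttee3$commi  (last char: 'i')
Last column: 3e$etmmocti
Original string S is at sorted index 2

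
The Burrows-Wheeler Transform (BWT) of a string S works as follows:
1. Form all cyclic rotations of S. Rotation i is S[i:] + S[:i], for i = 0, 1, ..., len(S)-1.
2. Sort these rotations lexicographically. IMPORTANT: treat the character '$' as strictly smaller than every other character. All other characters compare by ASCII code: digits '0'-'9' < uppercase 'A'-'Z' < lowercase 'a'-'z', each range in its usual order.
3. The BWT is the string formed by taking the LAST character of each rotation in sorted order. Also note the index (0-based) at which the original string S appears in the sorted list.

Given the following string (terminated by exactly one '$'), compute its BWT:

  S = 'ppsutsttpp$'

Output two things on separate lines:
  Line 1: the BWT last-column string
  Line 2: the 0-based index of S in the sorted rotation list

Answer: ppt$ptptuss
3

Derivation:
All 11 rotations (rotation i = S[i:]+S[:i]):
  rot[0] = ppsutsttpp$
  rot[1] = psutsttpp$p
  rot[2] = sutsttpp$pp
  rot[3] = utsttpp$pps
  rot[4] = tsttpp$ppsu
  rot[5] = sttpp$ppsut
  rot[6] = ttpp$ppsuts
  rot[7] = tpp$ppsutst
  rot[8] = pp$ppsutstt
  rot[9] = p$ppsutsttp
  rot[10] = $ppsutsttpp
Sorted (with $ < everything):
  sorted[0] = $ppsutsttpp  (last char: 'p')
  sorted[1] = p$ppsutsttp  (last char: 'p')
  sorted[2] = pp$ppsutstt  (last char: 't')
  sorted[3] = ppsutsttpp$  (last char: '$')
  sorted[4] = psutsttpp$p  (last char: 'p')
  sorted[5] = sttpp$ppsut  (last char: 't')
  sorted[6] = sutsttpp$pp  (last char: 'p')
  sorted[7] = tpp$ppsutst  (last char: 't')
  sorted[8] = tsttpp$ppsu  (last char: 'u')
  sorted[9] = ttpp$ppsuts  (last char: 's')
  sorted[10] = utsttpp$pps  (last char: 's')
Last column: ppt$ptptuss
Original string S is at sorted index 3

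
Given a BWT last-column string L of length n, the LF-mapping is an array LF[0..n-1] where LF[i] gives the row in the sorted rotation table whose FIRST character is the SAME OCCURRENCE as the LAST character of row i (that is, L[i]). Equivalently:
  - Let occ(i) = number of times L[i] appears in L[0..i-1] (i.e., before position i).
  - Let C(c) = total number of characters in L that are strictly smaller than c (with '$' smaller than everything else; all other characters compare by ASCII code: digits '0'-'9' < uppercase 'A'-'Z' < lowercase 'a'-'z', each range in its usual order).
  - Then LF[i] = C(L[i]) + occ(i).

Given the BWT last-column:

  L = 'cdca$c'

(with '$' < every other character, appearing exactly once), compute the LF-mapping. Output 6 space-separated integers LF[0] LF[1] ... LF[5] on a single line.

Answer: 2 5 3 1 0 4

Derivation:
Char counts: '$':1, 'a':1, 'c':3, 'd':1
C (first-col start): C('$')=0, C('a')=1, C('c')=2, C('d')=5
L[0]='c': occ=0, LF[0]=C('c')+0=2+0=2
L[1]='d': occ=0, LF[1]=C('d')+0=5+0=5
L[2]='c': occ=1, LF[2]=C('c')+1=2+1=3
L[3]='a': occ=0, LF[3]=C('a')+0=1+0=1
L[4]='$': occ=0, LF[4]=C('$')+0=0+0=0
L[5]='c': occ=2, LF[5]=C('c')+2=2+2=4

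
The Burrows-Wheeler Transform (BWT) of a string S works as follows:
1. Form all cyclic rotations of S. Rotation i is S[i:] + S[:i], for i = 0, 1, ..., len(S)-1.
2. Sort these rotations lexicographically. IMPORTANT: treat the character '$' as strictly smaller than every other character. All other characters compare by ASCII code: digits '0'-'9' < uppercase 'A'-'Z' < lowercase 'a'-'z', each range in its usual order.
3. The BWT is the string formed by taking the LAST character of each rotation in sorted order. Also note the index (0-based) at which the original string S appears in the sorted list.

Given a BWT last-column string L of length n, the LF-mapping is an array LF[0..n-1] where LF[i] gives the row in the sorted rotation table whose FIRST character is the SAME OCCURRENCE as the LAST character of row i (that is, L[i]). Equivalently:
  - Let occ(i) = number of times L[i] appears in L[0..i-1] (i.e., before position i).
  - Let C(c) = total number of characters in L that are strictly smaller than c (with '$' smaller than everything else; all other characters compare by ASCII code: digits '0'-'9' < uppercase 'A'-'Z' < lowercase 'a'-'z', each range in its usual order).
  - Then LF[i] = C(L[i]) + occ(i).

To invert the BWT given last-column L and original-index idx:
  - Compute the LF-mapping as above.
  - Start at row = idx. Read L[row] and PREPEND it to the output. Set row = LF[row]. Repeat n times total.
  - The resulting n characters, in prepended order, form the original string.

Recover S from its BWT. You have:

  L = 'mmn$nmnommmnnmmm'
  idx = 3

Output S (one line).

Answer: mmmomnnmmnnmnmm$

Derivation:
LF mapping: 1 2 10 0 11 3 12 15 4 5 6 13 14 7 8 9
Walk LF starting at row 3, prepending L[row]:
  step 1: row=3, L[3]='$', prepend. Next row=LF[3]=0
  step 2: row=0, L[0]='m', prepend. Next row=LF[0]=1
  step 3: row=1, L[1]='m', prepend. Next row=LF[1]=2
  step 4: row=2, L[2]='n', prepend. Next row=LF[2]=10
  step 5: row=10, L[10]='m', prepend. Next row=LF[10]=6
  step 6: row=6, L[6]='n', prepend. Next row=LF[6]=12
  step 7: row=12, L[12]='n', prepend. Next row=LF[12]=14
  step 8: row=14, L[14]='m', prepend. Next row=LF[14]=8
  step 9: row=8, L[8]='m', prepend. Next row=LF[8]=4
  step 10: row=4, L[4]='n', prepend. Next row=LF[4]=11
  step 11: row=11, L[11]='n', prepend. Next row=LF[11]=13
  step 12: row=13, L[13]='m', prepend. Next row=LF[13]=7
  step 13: row=7, L[7]='o', prepend. Next row=LF[7]=15
  step 14: row=15, L[15]='m', prepend. Next row=LF[15]=9
  step 15: row=9, L[9]='m', prepend. Next row=LF[9]=5
  step 16: row=5, L[5]='m', prepend. Next row=LF[5]=3
Reversed output: mmmomnnmmnnmnmm$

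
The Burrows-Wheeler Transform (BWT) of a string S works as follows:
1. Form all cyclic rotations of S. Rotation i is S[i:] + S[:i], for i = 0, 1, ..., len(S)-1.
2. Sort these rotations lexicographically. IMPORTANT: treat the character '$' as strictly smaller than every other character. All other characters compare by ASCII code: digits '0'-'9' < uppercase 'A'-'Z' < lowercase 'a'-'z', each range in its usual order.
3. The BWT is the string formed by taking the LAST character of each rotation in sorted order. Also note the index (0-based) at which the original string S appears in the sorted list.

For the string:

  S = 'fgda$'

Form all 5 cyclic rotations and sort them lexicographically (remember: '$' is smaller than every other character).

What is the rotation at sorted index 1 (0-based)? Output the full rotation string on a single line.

All 5 rotations (rotation i = S[i:]+S[:i]):
  rot[0] = fgda$
  rot[1] = gda$f
  rot[2] = da$fg
  rot[3] = a$fgd
  rot[4] = $fgda
Sorted (with $ < everything):
  sorted[0] = $fgda
  sorted[1] = a$fgd
  sorted[2] = da$fg
  sorted[3] = fgda$
  sorted[4] = gda$f
sorted[1] = a$fgd

Answer: a$fgd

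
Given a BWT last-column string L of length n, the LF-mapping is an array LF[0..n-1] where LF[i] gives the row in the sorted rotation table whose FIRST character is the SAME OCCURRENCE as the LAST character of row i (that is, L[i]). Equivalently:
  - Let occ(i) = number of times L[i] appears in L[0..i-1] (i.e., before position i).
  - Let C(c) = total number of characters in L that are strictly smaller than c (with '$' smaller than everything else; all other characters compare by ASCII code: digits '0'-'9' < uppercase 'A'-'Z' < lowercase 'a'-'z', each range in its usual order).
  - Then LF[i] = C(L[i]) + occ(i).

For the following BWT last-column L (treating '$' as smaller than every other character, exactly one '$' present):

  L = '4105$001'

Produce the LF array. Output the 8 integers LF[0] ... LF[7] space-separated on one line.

Char counts: '$':1, '0':3, '1':2, '4':1, '5':1
C (first-col start): C('$')=0, C('0')=1, C('1')=4, C('4')=6, C('5')=7
L[0]='4': occ=0, LF[0]=C('4')+0=6+0=6
L[1]='1': occ=0, LF[1]=C('1')+0=4+0=4
L[2]='0': occ=0, LF[2]=C('0')+0=1+0=1
L[3]='5': occ=0, LF[3]=C('5')+0=7+0=7
L[4]='$': occ=0, LF[4]=C('$')+0=0+0=0
L[5]='0': occ=1, LF[5]=C('0')+1=1+1=2
L[6]='0': occ=2, LF[6]=C('0')+2=1+2=3
L[7]='1': occ=1, LF[7]=C('1')+1=4+1=5

Answer: 6 4 1 7 0 2 3 5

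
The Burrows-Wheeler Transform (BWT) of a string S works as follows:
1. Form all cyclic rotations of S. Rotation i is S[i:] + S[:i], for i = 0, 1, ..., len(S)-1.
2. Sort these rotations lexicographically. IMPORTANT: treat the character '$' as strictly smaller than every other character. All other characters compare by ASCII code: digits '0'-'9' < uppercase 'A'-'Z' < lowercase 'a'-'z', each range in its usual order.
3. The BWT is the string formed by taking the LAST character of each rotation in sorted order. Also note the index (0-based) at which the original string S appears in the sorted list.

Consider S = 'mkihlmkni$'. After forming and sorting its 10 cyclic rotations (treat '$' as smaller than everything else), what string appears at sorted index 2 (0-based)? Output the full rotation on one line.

All 10 rotations (rotation i = S[i:]+S[:i]):
  rot[0] = mkihlmkni$
  rot[1] = kihlmkni$m
  rot[2] = ihlmkni$mk
  rot[3] = hlmkni$mki
  rot[4] = lmkni$mkih
  rot[5] = mkni$mkihl
  rot[6] = kni$mkihlm
  rot[7] = ni$mkihlmk
  rot[8] = i$mkihlmkn
  rot[9] = $mkihlmkni
Sorted (with $ < everything):
  sorted[0] = $mkihlmkni
  sorted[1] = hlmkni$mki
  sorted[2] = i$mkihlmkn
  sorted[3] = ihlmkni$mk
  sorted[4] = kihlmkni$m
  sorted[5] = kni$mkihlm
  sorted[6] = lmkni$mkih
  sorted[7] = mkihlmkni$
  sorted[8] = mkni$mkihl
  sorted[9] = ni$mkihlmk
sorted[2] = i$mkihlmkn

Answer: i$mkihlmkn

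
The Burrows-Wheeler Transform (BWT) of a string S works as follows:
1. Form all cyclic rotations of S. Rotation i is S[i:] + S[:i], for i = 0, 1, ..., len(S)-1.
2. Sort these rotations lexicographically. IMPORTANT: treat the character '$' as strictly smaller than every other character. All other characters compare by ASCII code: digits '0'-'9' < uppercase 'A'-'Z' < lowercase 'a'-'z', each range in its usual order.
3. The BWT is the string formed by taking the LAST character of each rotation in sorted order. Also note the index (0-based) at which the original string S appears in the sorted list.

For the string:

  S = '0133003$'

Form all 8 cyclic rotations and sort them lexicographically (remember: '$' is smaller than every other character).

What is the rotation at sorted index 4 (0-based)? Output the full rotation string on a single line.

Answer: 133003$0

Derivation:
All 8 rotations (rotation i = S[i:]+S[:i]):
  rot[0] = 0133003$
  rot[1] = 133003$0
  rot[2] = 33003$01
  rot[3] = 3003$013
  rot[4] = 003$0133
  rot[5] = 03$01330
  rot[6] = 3$013300
  rot[7] = $0133003
Sorted (with $ < everything):
  sorted[0] = $0133003
  sorted[1] = 003$0133
  sorted[2] = 0133003$
  sorted[3] = 03$01330
  sorted[4] = 133003$0
  sorted[5] = 3$013300
  sorted[6] = 3003$013
  sorted[7] = 33003$01
sorted[4] = 133003$0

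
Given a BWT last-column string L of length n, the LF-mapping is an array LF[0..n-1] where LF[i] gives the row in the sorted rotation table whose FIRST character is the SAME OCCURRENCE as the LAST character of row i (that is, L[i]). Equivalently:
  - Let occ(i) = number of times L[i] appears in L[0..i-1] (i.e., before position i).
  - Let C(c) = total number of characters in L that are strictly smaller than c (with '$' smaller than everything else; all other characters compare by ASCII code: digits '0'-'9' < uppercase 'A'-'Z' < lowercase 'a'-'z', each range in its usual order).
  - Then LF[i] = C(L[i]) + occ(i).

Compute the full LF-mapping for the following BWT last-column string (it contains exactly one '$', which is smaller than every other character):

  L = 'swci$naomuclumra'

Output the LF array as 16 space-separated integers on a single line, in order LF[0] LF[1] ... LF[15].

Answer: 12 15 3 5 0 9 1 10 7 13 4 6 14 8 11 2

Derivation:
Char counts: '$':1, 'a':2, 'c':2, 'i':1, 'l':1, 'm':2, 'n':1, 'o':1, 'r':1, 's':1, 'u':2, 'w':1
C (first-col start): C('$')=0, C('a')=1, C('c')=3, C('i')=5, C('l')=6, C('m')=7, C('n')=9, C('o')=10, C('r')=11, C('s')=12, C('u')=13, C('w')=15
L[0]='s': occ=0, LF[0]=C('s')+0=12+0=12
L[1]='w': occ=0, LF[1]=C('w')+0=15+0=15
L[2]='c': occ=0, LF[2]=C('c')+0=3+0=3
L[3]='i': occ=0, LF[3]=C('i')+0=5+0=5
L[4]='$': occ=0, LF[4]=C('$')+0=0+0=0
L[5]='n': occ=0, LF[5]=C('n')+0=9+0=9
L[6]='a': occ=0, LF[6]=C('a')+0=1+0=1
L[7]='o': occ=0, LF[7]=C('o')+0=10+0=10
L[8]='m': occ=0, LF[8]=C('m')+0=7+0=7
L[9]='u': occ=0, LF[9]=C('u')+0=13+0=13
L[10]='c': occ=1, LF[10]=C('c')+1=3+1=4
L[11]='l': occ=0, LF[11]=C('l')+0=6+0=6
L[12]='u': occ=1, LF[12]=C('u')+1=13+1=14
L[13]='m': occ=1, LF[13]=C('m')+1=7+1=8
L[14]='r': occ=0, LF[14]=C('r')+0=11+0=11
L[15]='a': occ=1, LF[15]=C('a')+1=1+1=2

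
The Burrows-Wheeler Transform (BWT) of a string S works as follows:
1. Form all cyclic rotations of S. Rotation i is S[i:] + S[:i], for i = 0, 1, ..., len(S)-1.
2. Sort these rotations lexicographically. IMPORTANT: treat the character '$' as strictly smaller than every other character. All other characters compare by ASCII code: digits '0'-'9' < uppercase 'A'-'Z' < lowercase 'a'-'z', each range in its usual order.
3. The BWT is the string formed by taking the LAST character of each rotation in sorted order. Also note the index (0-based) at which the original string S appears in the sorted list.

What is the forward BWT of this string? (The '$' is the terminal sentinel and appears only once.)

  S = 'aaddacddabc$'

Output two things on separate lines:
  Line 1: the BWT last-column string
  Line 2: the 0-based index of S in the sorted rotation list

Answer: c$ddaabaddca
1

Derivation:
All 12 rotations (rotation i = S[i:]+S[:i]):
  rot[0] = aaddacddabc$
  rot[1] = addacddabc$a
  rot[2] = ddacddabc$aa
  rot[3] = dacddabc$aad
  rot[4] = acddabc$aadd
  rot[5] = cddabc$aadda
  rot[6] = ddabc$aaddac
  rot[7] = dabc$aaddacd
  rot[8] = abc$aaddacdd
  rot[9] = bc$aaddacdda
  rot[10] = c$aaddacddab
  rot[11] = $aaddacddabc
Sorted (with $ < everything):
  sorted[0] = $aaddacddabc  (last char: 'c')
  sorted[1] = aaddacddabc$  (last char: '$')
  sorted[2] = abc$aaddacdd  (last char: 'd')
  sorted[3] = acddabc$aadd  (last char: 'd')
  sorted[4] = addacddabc$a  (last char: 'a')
  sorted[5] = bc$aaddacdda  (last char: 'a')
  sorted[6] = c$aaddacddab  (last char: 'b')
  sorted[7] = cddabc$aadda  (last char: 'a')
  sorted[8] = dabc$aaddacd  (last char: 'd')
  sorted[9] = dacddabc$aad  (last char: 'd')
  sorted[10] = ddabc$aaddac  (last char: 'c')
  sorted[11] = ddacddabc$aa  (last char: 'a')
Last column: c$ddaabaddca
Original string S is at sorted index 1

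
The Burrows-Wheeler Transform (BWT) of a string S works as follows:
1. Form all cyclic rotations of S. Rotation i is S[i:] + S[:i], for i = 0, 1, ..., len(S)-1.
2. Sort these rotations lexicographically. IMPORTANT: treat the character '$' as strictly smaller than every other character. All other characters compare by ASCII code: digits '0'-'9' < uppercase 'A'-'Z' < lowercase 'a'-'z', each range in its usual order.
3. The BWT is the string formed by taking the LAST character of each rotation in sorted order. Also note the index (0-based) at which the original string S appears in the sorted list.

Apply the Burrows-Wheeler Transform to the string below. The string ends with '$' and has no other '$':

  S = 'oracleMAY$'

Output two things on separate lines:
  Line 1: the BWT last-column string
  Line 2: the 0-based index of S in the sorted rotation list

Answer: YMeAralc$o
8

Derivation:
All 10 rotations (rotation i = S[i:]+S[:i]):
  rot[0] = oracleMAY$
  rot[1] = racleMAY$o
  rot[2] = acleMAY$or
  rot[3] = cleMAY$ora
  rot[4] = leMAY$orac
  rot[5] = eMAY$oracl
  rot[6] = MAY$oracle
  rot[7] = AY$oracleM
  rot[8] = Y$oracleMA
  rot[9] = $oracleMAY
Sorted (with $ < everything):
  sorted[0] = $oracleMAY  (last char: 'Y')
  sorted[1] = AY$oracleM  (last char: 'M')
  sorted[2] = MAY$oracle  (last char: 'e')
  sorted[3] = Y$oracleMA  (last char: 'A')
  sorted[4] = acleMAY$or  (last char: 'r')
  sorted[5] = cleMAY$ora  (last char: 'a')
  sorted[6] = eMAY$oracl  (last char: 'l')
  sorted[7] = leMAY$orac  (last char: 'c')
  sorted[8] = oracleMAY$  (last char: '$')
  sorted[9] = racleMAY$o  (last char: 'o')
Last column: YMeAralc$o
Original string S is at sorted index 8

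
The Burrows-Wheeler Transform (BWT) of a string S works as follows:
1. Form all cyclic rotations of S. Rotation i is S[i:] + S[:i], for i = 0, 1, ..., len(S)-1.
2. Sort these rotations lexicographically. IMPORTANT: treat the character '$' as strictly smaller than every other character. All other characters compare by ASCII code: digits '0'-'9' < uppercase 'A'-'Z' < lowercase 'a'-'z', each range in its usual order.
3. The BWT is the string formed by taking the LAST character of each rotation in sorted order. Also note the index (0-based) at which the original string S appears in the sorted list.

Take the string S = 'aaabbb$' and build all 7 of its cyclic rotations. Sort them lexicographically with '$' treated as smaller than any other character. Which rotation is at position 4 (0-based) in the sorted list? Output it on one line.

Answer: b$aaabb

Derivation:
All 7 rotations (rotation i = S[i:]+S[:i]):
  rot[0] = aaabbb$
  rot[1] = aabbb$a
  rot[2] = abbb$aa
  rot[3] = bbb$aaa
  rot[4] = bb$aaab
  rot[5] = b$aaabb
  rot[6] = $aaabbb
Sorted (with $ < everything):
  sorted[0] = $aaabbb
  sorted[1] = aaabbb$
  sorted[2] = aabbb$a
  sorted[3] = abbb$aa
  sorted[4] = b$aaabb
  sorted[5] = bb$aaab
  sorted[6] = bbb$aaa
sorted[4] = b$aaabb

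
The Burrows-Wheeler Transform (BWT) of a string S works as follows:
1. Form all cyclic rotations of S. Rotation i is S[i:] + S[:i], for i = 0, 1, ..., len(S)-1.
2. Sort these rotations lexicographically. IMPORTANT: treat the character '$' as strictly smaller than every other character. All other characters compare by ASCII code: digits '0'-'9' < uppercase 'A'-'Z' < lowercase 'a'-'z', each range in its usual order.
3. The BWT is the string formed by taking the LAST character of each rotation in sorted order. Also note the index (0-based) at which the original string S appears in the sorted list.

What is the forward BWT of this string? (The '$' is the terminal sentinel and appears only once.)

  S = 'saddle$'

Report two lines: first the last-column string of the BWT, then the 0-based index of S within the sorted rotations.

Answer: esadld$
6

Derivation:
All 7 rotations (rotation i = S[i:]+S[:i]):
  rot[0] = saddle$
  rot[1] = addle$s
  rot[2] = ddle$sa
  rot[3] = dle$sad
  rot[4] = le$sadd
  rot[5] = e$saddl
  rot[6] = $saddle
Sorted (with $ < everything):
  sorted[0] = $saddle  (last char: 'e')
  sorted[1] = addle$s  (last char: 's')
  sorted[2] = ddle$sa  (last char: 'a')
  sorted[3] = dle$sad  (last char: 'd')
  sorted[4] = e$saddl  (last char: 'l')
  sorted[5] = le$sadd  (last char: 'd')
  sorted[6] = saddle$  (last char: '$')
Last column: esadld$
Original string S is at sorted index 6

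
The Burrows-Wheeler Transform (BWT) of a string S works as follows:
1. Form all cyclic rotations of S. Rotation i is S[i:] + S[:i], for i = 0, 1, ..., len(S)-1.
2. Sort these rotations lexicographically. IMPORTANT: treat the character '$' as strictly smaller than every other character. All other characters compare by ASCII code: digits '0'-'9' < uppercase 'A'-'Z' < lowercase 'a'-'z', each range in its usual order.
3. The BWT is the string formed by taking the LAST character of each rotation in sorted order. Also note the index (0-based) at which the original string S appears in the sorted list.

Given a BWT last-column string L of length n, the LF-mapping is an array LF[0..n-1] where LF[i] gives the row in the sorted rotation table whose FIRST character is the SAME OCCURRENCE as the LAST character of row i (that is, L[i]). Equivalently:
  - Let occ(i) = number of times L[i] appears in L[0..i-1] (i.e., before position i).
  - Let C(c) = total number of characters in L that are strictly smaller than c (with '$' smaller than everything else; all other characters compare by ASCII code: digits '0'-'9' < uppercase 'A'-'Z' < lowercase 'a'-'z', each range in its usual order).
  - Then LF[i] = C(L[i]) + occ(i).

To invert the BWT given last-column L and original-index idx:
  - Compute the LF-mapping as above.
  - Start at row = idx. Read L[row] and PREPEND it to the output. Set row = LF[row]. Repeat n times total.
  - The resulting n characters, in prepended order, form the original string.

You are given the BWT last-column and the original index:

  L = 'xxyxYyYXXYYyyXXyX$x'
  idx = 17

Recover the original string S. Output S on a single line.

LF mapping: 10 11 14 12 6 15 7 1 2 8 9 16 17 3 4 18 5 0 13
Walk LF starting at row 17, prepending L[row]:
  step 1: row=17, L[17]='$', prepend. Next row=LF[17]=0
  step 2: row=0, L[0]='x', prepend. Next row=LF[0]=10
  step 3: row=10, L[10]='Y', prepend. Next row=LF[10]=9
  step 4: row=9, L[9]='Y', prepend. Next row=LF[9]=8
  step 5: row=8, L[8]='X', prepend. Next row=LF[8]=2
  step 6: row=2, L[2]='y', prepend. Next row=LF[2]=14
  step 7: row=14, L[14]='X', prepend. Next row=LF[14]=4
  step 8: row=4, L[4]='Y', prepend. Next row=LF[4]=6
  step 9: row=6, L[6]='Y', prepend. Next row=LF[6]=7
  step 10: row=7, L[7]='X', prepend. Next row=LF[7]=1
  step 11: row=1, L[1]='x', prepend. Next row=LF[1]=11
  step 12: row=11, L[11]='y', prepend. Next row=LF[11]=16
  step 13: row=16, L[16]='X', prepend. Next row=LF[16]=5
  step 14: row=5, L[5]='y', prepend. Next row=LF[5]=15
  step 15: row=15, L[15]='y', prepend. Next row=LF[15]=18
  step 16: row=18, L[18]='x', prepend. Next row=LF[18]=13
  step 17: row=13, L[13]='X', prepend. Next row=LF[13]=3
  step 18: row=3, L[3]='x', prepend. Next row=LF[3]=12
  step 19: row=12, L[12]='y', prepend. Next row=LF[12]=17
Reversed output: yxXxyyXyxXYYXyXYYx$

Answer: yxXxyyXyxXYYXyXYYx$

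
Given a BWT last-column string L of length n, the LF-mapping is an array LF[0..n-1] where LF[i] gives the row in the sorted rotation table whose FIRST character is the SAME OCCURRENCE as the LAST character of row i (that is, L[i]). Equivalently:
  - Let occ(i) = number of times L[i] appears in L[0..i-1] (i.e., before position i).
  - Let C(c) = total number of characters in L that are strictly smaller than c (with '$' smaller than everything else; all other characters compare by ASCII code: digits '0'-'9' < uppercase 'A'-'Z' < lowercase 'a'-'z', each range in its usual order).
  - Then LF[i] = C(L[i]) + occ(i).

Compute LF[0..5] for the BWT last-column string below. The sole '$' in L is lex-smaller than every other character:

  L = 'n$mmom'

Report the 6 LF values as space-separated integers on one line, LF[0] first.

Char counts: '$':1, 'm':3, 'n':1, 'o':1
C (first-col start): C('$')=0, C('m')=1, C('n')=4, C('o')=5
L[0]='n': occ=0, LF[0]=C('n')+0=4+0=4
L[1]='$': occ=0, LF[1]=C('$')+0=0+0=0
L[2]='m': occ=0, LF[2]=C('m')+0=1+0=1
L[3]='m': occ=1, LF[3]=C('m')+1=1+1=2
L[4]='o': occ=0, LF[4]=C('o')+0=5+0=5
L[5]='m': occ=2, LF[5]=C('m')+2=1+2=3

Answer: 4 0 1 2 5 3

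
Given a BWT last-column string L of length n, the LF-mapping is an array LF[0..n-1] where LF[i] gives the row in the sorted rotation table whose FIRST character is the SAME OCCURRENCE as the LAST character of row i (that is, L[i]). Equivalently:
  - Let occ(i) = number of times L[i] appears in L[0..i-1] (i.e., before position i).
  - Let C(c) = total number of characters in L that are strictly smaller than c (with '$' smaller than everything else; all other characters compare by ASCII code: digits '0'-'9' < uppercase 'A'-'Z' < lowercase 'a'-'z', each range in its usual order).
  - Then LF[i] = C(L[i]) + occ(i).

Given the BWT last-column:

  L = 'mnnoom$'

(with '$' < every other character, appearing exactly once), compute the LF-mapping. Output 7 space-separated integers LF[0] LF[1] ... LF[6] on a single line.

Answer: 1 3 4 5 6 2 0

Derivation:
Char counts: '$':1, 'm':2, 'n':2, 'o':2
C (first-col start): C('$')=0, C('m')=1, C('n')=3, C('o')=5
L[0]='m': occ=0, LF[0]=C('m')+0=1+0=1
L[1]='n': occ=0, LF[1]=C('n')+0=3+0=3
L[2]='n': occ=1, LF[2]=C('n')+1=3+1=4
L[3]='o': occ=0, LF[3]=C('o')+0=5+0=5
L[4]='o': occ=1, LF[4]=C('o')+1=5+1=6
L[5]='m': occ=1, LF[5]=C('m')+1=1+1=2
L[6]='$': occ=0, LF[6]=C('$')+0=0+0=0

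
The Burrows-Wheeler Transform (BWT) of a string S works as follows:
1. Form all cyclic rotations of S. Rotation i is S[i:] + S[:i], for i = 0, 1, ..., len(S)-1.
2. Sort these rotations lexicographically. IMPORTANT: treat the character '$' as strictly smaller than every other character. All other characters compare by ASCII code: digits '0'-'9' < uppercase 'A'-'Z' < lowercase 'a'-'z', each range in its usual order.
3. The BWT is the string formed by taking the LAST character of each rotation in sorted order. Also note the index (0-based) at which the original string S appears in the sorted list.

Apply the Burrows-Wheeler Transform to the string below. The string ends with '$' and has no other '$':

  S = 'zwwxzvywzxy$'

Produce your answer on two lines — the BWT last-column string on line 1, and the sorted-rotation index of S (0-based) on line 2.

All 12 rotations (rotation i = S[i:]+S[:i]):
  rot[0] = zwwxzvywzxy$
  rot[1] = wwxzvywzxy$z
  rot[2] = wxzvywzxy$zw
  rot[3] = xzvywzxy$zww
  rot[4] = zvywzxy$zwwx
  rot[5] = vywzxy$zwwxz
  rot[6] = ywzxy$zwwxzv
  rot[7] = wzxy$zwwxzvy
  rot[8] = zxy$zwwxzvyw
  rot[9] = xy$zwwxzvywz
  rot[10] = y$zwwxzvywzx
  rot[11] = $zwwxzvywzxy
Sorted (with $ < everything):
  sorted[0] = $zwwxzvywzxy  (last char: 'y')
  sorted[1] = vywzxy$zwwxz  (last char: 'z')
  sorted[2] = wwxzvywzxy$z  (last char: 'z')
  sorted[3] = wxzvywzxy$zw  (last char: 'w')
  sorted[4] = wzxy$zwwxzvy  (last char: 'y')
  sorted[5] = xy$zwwxzvywz  (last char: 'z')
  sorted[6] = xzvywzxy$zww  (last char: 'w')
  sorted[7] = y$zwwxzvywzx  (last char: 'x')
  sorted[8] = ywzxy$zwwxzv  (last char: 'v')
  sorted[9] = zvywzxy$zwwx  (last char: 'x')
  sorted[10] = zwwxzvywzxy$  (last char: '$')
  sorted[11] = zxy$zwwxzvyw  (last char: 'w')
Last column: yzzwyzwxvx$w
Original string S is at sorted index 10

Answer: yzzwyzwxvx$w
10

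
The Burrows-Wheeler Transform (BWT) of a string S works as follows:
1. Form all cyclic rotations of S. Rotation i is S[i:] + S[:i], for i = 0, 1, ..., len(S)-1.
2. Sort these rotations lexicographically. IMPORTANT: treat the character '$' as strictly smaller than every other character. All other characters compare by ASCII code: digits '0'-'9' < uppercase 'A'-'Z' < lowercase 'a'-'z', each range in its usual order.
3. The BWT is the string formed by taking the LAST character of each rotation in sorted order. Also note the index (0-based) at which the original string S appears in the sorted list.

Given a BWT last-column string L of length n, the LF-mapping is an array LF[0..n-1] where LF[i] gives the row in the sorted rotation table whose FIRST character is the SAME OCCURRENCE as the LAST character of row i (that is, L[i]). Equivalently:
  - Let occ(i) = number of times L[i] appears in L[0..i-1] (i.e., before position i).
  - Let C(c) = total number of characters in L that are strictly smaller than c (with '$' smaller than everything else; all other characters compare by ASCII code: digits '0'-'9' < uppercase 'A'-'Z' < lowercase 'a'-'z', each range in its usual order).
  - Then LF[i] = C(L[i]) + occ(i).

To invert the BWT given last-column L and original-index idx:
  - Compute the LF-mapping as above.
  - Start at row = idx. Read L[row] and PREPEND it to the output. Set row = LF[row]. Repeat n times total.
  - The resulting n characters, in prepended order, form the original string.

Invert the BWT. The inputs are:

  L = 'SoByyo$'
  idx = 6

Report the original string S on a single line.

LF mapping: 2 3 1 5 6 4 0
Walk LF starting at row 6, prepending L[row]:
  step 1: row=6, L[6]='$', prepend. Next row=LF[6]=0
  step 2: row=0, L[0]='S', prepend. Next row=LF[0]=2
  step 3: row=2, L[2]='B', prepend. Next row=LF[2]=1
  step 4: row=1, L[1]='o', prepend. Next row=LF[1]=3
  step 5: row=3, L[3]='y', prepend. Next row=LF[3]=5
  step 6: row=5, L[5]='o', prepend. Next row=LF[5]=4
  step 7: row=4, L[4]='y', prepend. Next row=LF[4]=6
Reversed output: yoyoBS$

Answer: yoyoBS$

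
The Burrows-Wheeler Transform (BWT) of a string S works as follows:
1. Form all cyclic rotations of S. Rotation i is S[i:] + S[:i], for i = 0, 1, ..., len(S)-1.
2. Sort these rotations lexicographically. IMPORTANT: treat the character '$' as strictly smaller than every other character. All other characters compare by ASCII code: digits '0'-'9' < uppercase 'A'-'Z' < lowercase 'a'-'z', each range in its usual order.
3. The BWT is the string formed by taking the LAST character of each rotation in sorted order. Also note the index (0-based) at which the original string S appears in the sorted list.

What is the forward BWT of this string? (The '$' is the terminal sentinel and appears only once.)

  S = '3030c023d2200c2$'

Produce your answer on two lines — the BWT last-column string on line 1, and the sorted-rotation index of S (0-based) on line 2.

Answer: 22c330c2d0$02003
10

Derivation:
All 16 rotations (rotation i = S[i:]+S[:i]):
  rot[0] = 3030c023d2200c2$
  rot[1] = 030c023d2200c2$3
  rot[2] = 30c023d2200c2$30
  rot[3] = 0c023d2200c2$303
  rot[4] = c023d2200c2$3030
  rot[5] = 023d2200c2$3030c
  rot[6] = 23d2200c2$3030c0
  rot[7] = 3d2200c2$3030c02
  rot[8] = d2200c2$3030c023
  rot[9] = 2200c2$3030c023d
  rot[10] = 200c2$3030c023d2
  rot[11] = 00c2$3030c023d22
  rot[12] = 0c2$3030c023d220
  rot[13] = c2$3030c023d2200
  rot[14] = 2$3030c023d2200c
  rot[15] = $3030c023d2200c2
Sorted (with $ < everything):
  sorted[0] = $3030c023d2200c2  (last char: '2')
  sorted[1] = 00c2$3030c023d22  (last char: '2')
  sorted[2] = 023d2200c2$3030c  (last char: 'c')
  sorted[3] = 030c023d2200c2$3  (last char: '3')
  sorted[4] = 0c023d2200c2$303  (last char: '3')
  sorted[5] = 0c2$3030c023d220  (last char: '0')
  sorted[6] = 2$3030c023d2200c  (last char: 'c')
  sorted[7] = 200c2$3030c023d2  (last char: '2')
  sorted[8] = 2200c2$3030c023d  (last char: 'd')
  sorted[9] = 23d2200c2$3030c0  (last char: '0')
  sorted[10] = 3030c023d2200c2$  (last char: '$')
  sorted[11] = 30c023d2200c2$30  (last char: '0')
  sorted[12] = 3d2200c2$3030c02  (last char: '2')
  sorted[13] = c023d2200c2$3030  (last char: '0')
  sorted[14] = c2$3030c023d2200  (last char: '0')
  sorted[15] = d2200c2$3030c023  (last char: '3')
Last column: 22c330c2d0$02003
Original string S is at sorted index 10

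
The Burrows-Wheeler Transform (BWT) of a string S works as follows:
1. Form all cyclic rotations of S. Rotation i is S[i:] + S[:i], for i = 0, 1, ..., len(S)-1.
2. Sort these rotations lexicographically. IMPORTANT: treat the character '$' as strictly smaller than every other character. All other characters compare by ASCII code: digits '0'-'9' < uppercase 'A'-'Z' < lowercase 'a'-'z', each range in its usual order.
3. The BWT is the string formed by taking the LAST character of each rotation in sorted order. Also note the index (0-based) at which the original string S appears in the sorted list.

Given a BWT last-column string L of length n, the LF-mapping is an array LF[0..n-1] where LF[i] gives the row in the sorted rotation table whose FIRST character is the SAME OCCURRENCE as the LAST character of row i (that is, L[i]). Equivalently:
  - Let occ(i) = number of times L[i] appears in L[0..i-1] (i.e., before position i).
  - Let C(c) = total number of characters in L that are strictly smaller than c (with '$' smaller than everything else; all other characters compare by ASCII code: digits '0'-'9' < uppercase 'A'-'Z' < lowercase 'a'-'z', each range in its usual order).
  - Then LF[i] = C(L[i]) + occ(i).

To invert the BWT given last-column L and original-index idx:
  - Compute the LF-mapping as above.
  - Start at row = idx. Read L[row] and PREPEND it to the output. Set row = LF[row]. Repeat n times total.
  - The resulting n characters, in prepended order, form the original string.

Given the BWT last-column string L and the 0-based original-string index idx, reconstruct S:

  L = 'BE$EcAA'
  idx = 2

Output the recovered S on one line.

Answer: AcEAEB$

Derivation:
LF mapping: 3 4 0 5 6 1 2
Walk LF starting at row 2, prepending L[row]:
  step 1: row=2, L[2]='$', prepend. Next row=LF[2]=0
  step 2: row=0, L[0]='B', prepend. Next row=LF[0]=3
  step 3: row=3, L[3]='E', prepend. Next row=LF[3]=5
  step 4: row=5, L[5]='A', prepend. Next row=LF[5]=1
  step 5: row=1, L[1]='E', prepend. Next row=LF[1]=4
  step 6: row=4, L[4]='c', prepend. Next row=LF[4]=6
  step 7: row=6, L[6]='A', prepend. Next row=LF[6]=2
Reversed output: AcEAEB$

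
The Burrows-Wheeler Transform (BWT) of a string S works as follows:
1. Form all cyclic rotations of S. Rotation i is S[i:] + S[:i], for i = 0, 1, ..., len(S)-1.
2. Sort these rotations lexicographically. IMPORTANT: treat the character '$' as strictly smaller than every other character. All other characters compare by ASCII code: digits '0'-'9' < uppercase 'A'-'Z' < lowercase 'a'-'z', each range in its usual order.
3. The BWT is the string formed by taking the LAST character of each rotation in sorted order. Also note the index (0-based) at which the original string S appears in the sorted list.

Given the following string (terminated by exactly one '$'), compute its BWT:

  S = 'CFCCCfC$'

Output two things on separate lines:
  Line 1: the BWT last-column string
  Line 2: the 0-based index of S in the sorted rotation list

Answer: CfFC$CCC
4

Derivation:
All 8 rotations (rotation i = S[i:]+S[:i]):
  rot[0] = CFCCCfC$
  rot[1] = FCCCfC$C
  rot[2] = CCCfC$CF
  rot[3] = CCfC$CFC
  rot[4] = CfC$CFCC
  rot[5] = fC$CFCCC
  rot[6] = C$CFCCCf
  rot[7] = $CFCCCfC
Sorted (with $ < everything):
  sorted[0] = $CFCCCfC  (last char: 'C')
  sorted[1] = C$CFCCCf  (last char: 'f')
  sorted[2] = CCCfC$CF  (last char: 'F')
  sorted[3] = CCfC$CFC  (last char: 'C')
  sorted[4] = CFCCCfC$  (last char: '$')
  sorted[5] = CfC$CFCC  (last char: 'C')
  sorted[6] = FCCCfC$C  (last char: 'C')
  sorted[7] = fC$CFCCC  (last char: 'C')
Last column: CfFC$CCC
Original string S is at sorted index 4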